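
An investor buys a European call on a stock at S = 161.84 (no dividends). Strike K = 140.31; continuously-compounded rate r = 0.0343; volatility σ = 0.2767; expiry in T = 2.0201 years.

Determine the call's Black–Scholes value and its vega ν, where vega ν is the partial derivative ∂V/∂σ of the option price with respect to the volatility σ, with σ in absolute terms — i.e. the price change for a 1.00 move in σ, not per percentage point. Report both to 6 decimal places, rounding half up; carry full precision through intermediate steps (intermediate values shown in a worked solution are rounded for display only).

price = 41.462492
ν = 70.002713

σ√T = 0.2767·√2.0201 = 0.393274
d₁ = (ln(S/K) + (r+σ²/2)T) / (σ√T) = (ln(161.84/140.31) + (0.0343+0.2767²/2)·2.0201) / 0.393274 = (0.142754 + 0.146622) / 0.393274 = 0.735811
d₂ = d₁ − σ√T = 0.735811 − 0.393274 = 0.342537
e^{−rT} = e^{−0.0343·2.0201} = 0.933057
N(d₁) = 0.769077,  N(d₂) = 0.634027
Call price V = S·N(d₁) − K·e^{−rT}·N(d₂) = 124.467461 − 83.004969 = 41.462492
φ(d₁) = (1/√(2π))·e^{−d₁²/2} = 0.304328
ν = S·φ(d₁)·√T = 70.002713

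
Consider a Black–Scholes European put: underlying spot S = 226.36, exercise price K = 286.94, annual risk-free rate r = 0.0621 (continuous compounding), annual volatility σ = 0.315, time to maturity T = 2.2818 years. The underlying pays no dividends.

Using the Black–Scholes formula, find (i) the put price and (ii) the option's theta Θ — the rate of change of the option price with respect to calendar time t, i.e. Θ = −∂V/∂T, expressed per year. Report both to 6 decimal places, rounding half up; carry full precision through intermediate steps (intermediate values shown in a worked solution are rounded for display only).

σ√T = 0.315·√2.2818 = 0.475827
d₁ = (ln(S/K) + (r+σ²/2)T) / (σ√T) = (ln(226.36/286.94) + (0.0621+0.315²/2)·2.2818) / 0.475827 = (-0.237146 + 0.254906) / 0.475827 = 0.037323
d₂ = d₁ − σ√T = 0.037323 − 0.475827 = -0.438505
e^{−rT} = e^{−0.0621·2.2818} = 0.867882
N(−d₁) = 0.485114,  N(−d₂) = 0.669490
Put price V = K·e^{−rT}·N(−d₂) − S·N(−d₁) = 166.723035 − 109.810383 = 56.912652
φ(d₁) = (1/√(2π))·e^{−d₁²/2} = 0.398665
Θ = −S·φ(d₁)·σ/(2√T) + r·K·e^{−rT}·N(−d₂) = −9.409121 + 10.353500 = 0.944380

price = 56.912652
Θ = 0.944380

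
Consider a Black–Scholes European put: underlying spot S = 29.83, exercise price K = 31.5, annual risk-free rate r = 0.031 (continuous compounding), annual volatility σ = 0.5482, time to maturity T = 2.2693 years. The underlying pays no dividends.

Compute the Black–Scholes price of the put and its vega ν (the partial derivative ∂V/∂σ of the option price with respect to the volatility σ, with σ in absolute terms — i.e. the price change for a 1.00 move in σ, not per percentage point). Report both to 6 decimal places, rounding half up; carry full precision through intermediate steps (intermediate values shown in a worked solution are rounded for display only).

σ√T = 0.5482·√2.2693 = 0.825819
d₁ = (ln(S/K) + (r+σ²/2)T) / (σ√T) = (ln(29.83/31.5) + (0.031+0.5482²/2)·2.2693) / 0.825819 = (-0.054473 + 0.411337) / 0.825819 = 0.432133
d₂ = d₁ − σ√T = 0.432133 − 0.825819 = -0.393686
e^{−rT} = e^{−0.031·2.2693} = 0.932069
N(−d₁) = 0.332822,  N(−d₂) = 0.653094
Put price V = K·e^{−rT}·N(−d₂) − S·N(−d₁) = 19.174941 − 9.928087 = 9.246854
φ(d₁) = (1/√(2π))·e^{−d₁²/2} = 0.363379
ν = S·φ(d₁)·√T = 16.328991

price = 9.246854
ν = 16.328991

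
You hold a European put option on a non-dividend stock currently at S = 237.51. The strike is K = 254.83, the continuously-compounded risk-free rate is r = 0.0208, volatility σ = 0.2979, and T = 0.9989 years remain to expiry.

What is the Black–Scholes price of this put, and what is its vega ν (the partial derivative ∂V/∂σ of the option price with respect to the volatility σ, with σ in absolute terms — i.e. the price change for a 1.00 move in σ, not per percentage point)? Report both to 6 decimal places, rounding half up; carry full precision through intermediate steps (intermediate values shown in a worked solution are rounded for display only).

σ√T = 0.2979·√0.9989 = 0.297736
d₁ = (ln(S/K) + (r+σ²/2)T) / (σ√T) = (ln(237.51/254.83) + (0.0208+0.2979²/2)·0.9989) / 0.297736 = (-0.070387 + 0.065101) / 0.297736 = -0.017755
d₂ = d₁ − σ√T = -0.017755 − 0.297736 = -0.315491
e^{−rT} = e^{−0.0208·0.9989} = 0.979437
N(−d₁) = 0.507083,  N(−d₂) = 0.623806
Put price V = K·e^{−rT}·N(−d₂) − S·N(−d₁) = 155.695669 − 120.437282 = 35.258387
φ(d₁) = (1/√(2π))·e^{−d₁²/2} = 0.398879
ν = S·φ(d₁)·√T = 94.685726

price = 35.258387
ν = 94.685726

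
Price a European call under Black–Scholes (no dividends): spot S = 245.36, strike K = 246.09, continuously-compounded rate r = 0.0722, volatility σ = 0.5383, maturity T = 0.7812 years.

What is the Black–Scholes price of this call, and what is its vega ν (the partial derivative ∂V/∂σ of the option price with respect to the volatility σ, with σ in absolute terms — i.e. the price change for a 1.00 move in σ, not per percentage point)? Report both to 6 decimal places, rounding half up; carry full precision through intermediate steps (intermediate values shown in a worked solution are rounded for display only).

price = 51.596299
ν = 81.370127

σ√T = 0.5383·√0.7812 = 0.475779
d₁ = (ln(S/K) + (r+σ²/2)T) / (σ√T) = (ln(245.36/246.09) + (0.0722+0.5383²/2)·0.7812) / 0.475779 = (-0.002971 + 0.169586) / 0.475779 = 0.350193
d₂ = d₁ − σ√T = 0.350193 − 0.475779 = -0.125586
e^{−rT} = e^{−0.0722·0.7812} = 0.945159
N(d₁) = 0.636903,  N(d₂) = 0.450030
Call price V = S·N(d₁) − K·e^{−rT}·N(d₂) = 156.270580 − 104.674281 = 51.596299
φ(d₁) = (1/√(2π))·e^{−d₁²/2} = 0.375215
ν = S·φ(d₁)·√T = 81.370127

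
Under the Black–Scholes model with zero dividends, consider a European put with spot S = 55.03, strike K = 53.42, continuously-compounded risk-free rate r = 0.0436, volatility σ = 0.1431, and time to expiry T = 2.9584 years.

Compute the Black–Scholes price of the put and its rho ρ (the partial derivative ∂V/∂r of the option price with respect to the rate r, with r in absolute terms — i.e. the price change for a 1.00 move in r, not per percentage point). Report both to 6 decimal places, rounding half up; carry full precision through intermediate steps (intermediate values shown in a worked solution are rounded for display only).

price = 1.952969
ρ = -41.807954

σ√T = 0.1431·√2.9584 = 0.246132
d₁ = (ln(S/K) + (r+σ²/2)T) / (σ√T) = (ln(55.03/53.42) + (0.0436+0.1431²/2)·2.9584) / 0.246132 = (0.029693 + 0.159277) / 0.246132 = 0.767759
d₂ = d₁ − σ√T = 0.767759 − 0.246132 = 0.521627
e^{−rT} = e^{−0.0436·2.9584} = 0.878986
N(−d₁) = 0.221315,  N(−d₂) = 0.300965
Put price V = K·e^{−rT}·N(−d₂) − S·N(−d₁) = 14.131948 − 12.178978 = 1.952969
ρ = −K·T·e^{−rT}·N(−d₂) = -41.807954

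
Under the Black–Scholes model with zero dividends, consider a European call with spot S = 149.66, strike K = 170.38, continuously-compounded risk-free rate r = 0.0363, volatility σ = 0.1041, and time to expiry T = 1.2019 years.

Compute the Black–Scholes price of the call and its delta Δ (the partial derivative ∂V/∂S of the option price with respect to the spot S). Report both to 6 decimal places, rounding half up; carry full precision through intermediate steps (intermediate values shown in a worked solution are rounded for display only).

σ√T = 0.1041·√1.2019 = 0.114126
d₁ = (ln(S/K) + (r+σ²/2)T) / (σ√T) = (ln(149.66/170.38) + (0.0363+0.1041²/2)·1.2019) / 0.114126 = (-0.129665 + 0.050141) / 0.114126 = -0.696807
d₂ = d₁ − σ√T = -0.696807 − 0.114126 = -0.810933
e^{−rT} = e^{−0.0363·1.2019} = 0.957309
N(d₁) = 0.242962,  N(d₂) = 0.208702
Call price V = S·N(d₁) − K·e^{−rT}·N(d₂) = 36.361670 − 34.040632 = 2.321038
Δ = N(d₁) = 0.242962

price = 2.321038
Δ = 0.242962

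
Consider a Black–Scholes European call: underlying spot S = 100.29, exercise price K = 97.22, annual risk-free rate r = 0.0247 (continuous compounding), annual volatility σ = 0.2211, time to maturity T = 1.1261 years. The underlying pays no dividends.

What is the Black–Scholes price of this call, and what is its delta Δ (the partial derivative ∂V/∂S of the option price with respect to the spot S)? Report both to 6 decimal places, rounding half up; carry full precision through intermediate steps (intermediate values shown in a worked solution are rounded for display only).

price = 12.250279
Δ = 0.643701

σ√T = 0.2211·√1.1261 = 0.234627
d₁ = (ln(S/K) + (r+σ²/2)T) / (σ√T) = (ln(100.29/97.22) + (0.0247+0.2211²/2)·1.1261) / 0.234627 = (0.031090 + 0.055339) / 0.234627 = 0.368368
d₂ = d₁ − σ√T = 0.368368 − 0.234627 = 0.133742
e^{−rT} = e^{−0.0247·1.1261} = 0.972569
N(d₁) = 0.643701,  N(d₂) = 0.553197
Call price V = S·N(d₁) − K·e^{−rT}·N(d₂) = 64.556746 − 52.306468 = 12.250279
Δ = N(d₁) = 0.643701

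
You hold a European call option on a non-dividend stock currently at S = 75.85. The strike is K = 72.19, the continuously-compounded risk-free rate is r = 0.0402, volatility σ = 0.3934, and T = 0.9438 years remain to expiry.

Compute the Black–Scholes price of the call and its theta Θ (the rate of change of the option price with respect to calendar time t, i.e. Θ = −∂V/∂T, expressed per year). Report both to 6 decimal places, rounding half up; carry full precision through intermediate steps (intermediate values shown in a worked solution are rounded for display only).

price = 14.470711
Θ = -7.048937

σ√T = 0.3934·√0.9438 = 0.382186
d₁ = (ln(S/K) + (r+σ²/2)T) / (σ√T) = (ln(75.85/72.19) + (0.0402+0.3934²/2)·0.9438) / 0.382186 = (0.049456 + 0.110974) / 0.382186 = 0.419769
d₂ = d₁ − σ√T = 0.419769 − 0.382186 = 0.037584
e^{−rT} = e^{−0.0402·0.9438} = 0.962770
N(d₁) = 0.662673,  N(d₂) = 0.514990
Call price V = S·N(d₁) − K·e^{−rT}·N(d₂) = 50.263752 − 35.793041 = 14.470711
φ(d₁) = (1/√(2π))·e^{−d₁²/2} = 0.365298
Θ = −S·φ(d₁)·σ/(2√T) − r·K·e^{−rT}·N(d₂) = −5.610057 − 1.438880 = -7.048937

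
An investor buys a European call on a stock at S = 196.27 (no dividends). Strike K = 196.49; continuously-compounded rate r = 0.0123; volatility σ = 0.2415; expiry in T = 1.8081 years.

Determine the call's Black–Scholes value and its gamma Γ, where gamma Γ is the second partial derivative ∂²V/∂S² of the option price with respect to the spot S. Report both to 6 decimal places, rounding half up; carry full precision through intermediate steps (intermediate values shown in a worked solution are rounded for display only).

σ√T = 0.2415·√1.8081 = 0.324734
d₁ = (ln(S/K) + (r+σ²/2)T) / (σ√T) = (ln(196.27/196.49) + (0.0123+0.2415²/2)·1.8081) / 0.324734 = (-0.001120 + 0.074966) / 0.324734 = 0.227403
d₂ = d₁ − σ√T = 0.227403 − 0.324734 = -0.097331
e^{−rT} = e^{−0.0123·1.8081} = 0.978006
N(d₁) = 0.589945,  N(d₂) = 0.461232
Call price V = S·N(d₁) − K·e^{−rT}·N(d₂) = 115.788466 − 88.634122 = 27.154344
φ(d₁) = (1/√(2π))·e^{−d₁²/2} = 0.388759
Γ = φ(d₁) / (S·σ·√T) = 0.006100

price = 27.154344
Γ = 0.006100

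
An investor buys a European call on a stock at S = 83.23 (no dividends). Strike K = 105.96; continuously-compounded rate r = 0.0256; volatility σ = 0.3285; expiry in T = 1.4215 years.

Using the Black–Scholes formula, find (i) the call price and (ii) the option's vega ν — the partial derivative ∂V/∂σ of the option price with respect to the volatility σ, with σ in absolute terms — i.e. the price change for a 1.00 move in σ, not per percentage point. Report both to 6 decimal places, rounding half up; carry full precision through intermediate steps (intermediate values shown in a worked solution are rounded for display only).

price = 6.816908
ν = 37.517857

σ√T = 0.3285·√1.4215 = 0.391660
d₁ = (ln(S/K) + (r+σ²/2)T) / (σ√T) = (ln(83.23/105.96) + (0.0256+0.3285²/2)·1.4215) / 0.391660 = (-0.241454 + 0.113089) / 0.391660 = -0.327746
d₂ = d₁ − σ√T = -0.327746 − 0.391660 = -0.719405
e^{−rT} = e^{−0.0256·1.4215} = 0.964264
N(d₁) = 0.371552,  N(d₂) = 0.235946
Call price V = S·N(d₁) − K·e^{−rT}·N(d₂) = 30.924270 − 24.107361 = 6.816908
φ(d₁) = (1/√(2π))·e^{−d₁²/2} = 0.378081
ν = S·φ(d₁)·√T = 37.517857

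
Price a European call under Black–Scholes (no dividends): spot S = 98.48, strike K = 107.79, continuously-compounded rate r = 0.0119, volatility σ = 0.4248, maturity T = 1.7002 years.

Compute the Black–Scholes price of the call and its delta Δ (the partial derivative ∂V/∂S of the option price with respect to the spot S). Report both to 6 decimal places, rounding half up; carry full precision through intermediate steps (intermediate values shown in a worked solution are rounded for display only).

price = 18.864734
Δ = 0.559775

σ√T = 0.4248·√1.7002 = 0.553904
d₁ = (ln(S/K) + (r+σ²/2)T) / (σ√T) = (ln(98.48/107.79) + (0.0119+0.4248²/2)·1.7002) / 0.553904 = (-0.090331 + 0.173637) / 0.553904 = 0.150398
d₂ = d₁ − σ√T = 0.150398 − 0.553904 = -0.403506
e^{−rT} = e^{−0.0119·1.7002} = 0.979971
N(d₁) = 0.559775,  N(d₂) = 0.343288
Call price V = S·N(d₁) − K·e^{−rT}·N(d₂) = 55.126594 − 36.261860 = 18.864734
Δ = N(d₁) = 0.559775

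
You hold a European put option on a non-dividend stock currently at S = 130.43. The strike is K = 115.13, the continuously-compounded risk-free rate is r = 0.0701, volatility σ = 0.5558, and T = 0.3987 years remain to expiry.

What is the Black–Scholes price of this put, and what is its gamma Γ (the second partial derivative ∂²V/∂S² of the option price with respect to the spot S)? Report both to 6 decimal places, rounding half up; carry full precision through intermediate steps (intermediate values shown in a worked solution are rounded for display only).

σ√T = 0.5558·√0.3987 = 0.350947
d₁ = (ln(S/K) + (r+σ²/2)T) / (σ√T) = (ln(130.43/115.13) + (0.0701+0.5558²/2)·0.3987) / 0.350947 = (0.124775 + 0.089531) / 0.350947 = 0.610649
d₂ = d₁ − σ√T = 0.610649 − 0.350947 = 0.259702
e^{−rT} = e^{−0.0701·0.3987} = 0.972438
N(−d₁) = 0.270716,  N(−d₂) = 0.397547
Put price V = K·e^{−rT}·N(−d₂) − S·N(−d₁) = 44.508065 − 35.309478 = 9.198587
φ(d₁) = (1/√(2π))·e^{−d₁²/2} = 0.331083
Γ = φ(d₁) / (S·σ·√T) = 0.007233

price = 9.198587
Γ = 0.007233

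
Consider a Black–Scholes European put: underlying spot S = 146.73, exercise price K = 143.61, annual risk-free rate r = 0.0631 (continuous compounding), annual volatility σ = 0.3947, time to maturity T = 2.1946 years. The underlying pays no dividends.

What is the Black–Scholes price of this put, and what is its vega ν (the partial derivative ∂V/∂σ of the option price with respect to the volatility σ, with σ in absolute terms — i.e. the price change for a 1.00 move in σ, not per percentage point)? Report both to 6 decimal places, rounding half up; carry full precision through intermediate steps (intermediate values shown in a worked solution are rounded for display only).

σ√T = 0.3947·√2.1946 = 0.584716
d₁ = (ln(S/K) + (r+σ²/2)T) / (σ√T) = (ln(146.73/143.61) + (0.0631+0.3947²/2)·2.1946) / 0.584716 = (0.021493 + 0.309426) / 0.584716 = 0.565947
d₂ = d₁ − σ√T = 0.565947 − 0.584716 = -0.018768
e^{−rT} = e^{−0.0631·2.1946} = 0.870681
N(−d₁) = 0.285715,  N(−d₂) = 0.507487
Put price V = K·e^{−rT}·N(−d₂) − S·N(−d₁) = 63.455440 − 41.922926 = 21.532514
φ(d₁) = (1/√(2π))·e^{−d₁²/2} = 0.339906
ν = S·φ(d₁)·√T = 73.884811

price = 21.532514
ν = 73.884811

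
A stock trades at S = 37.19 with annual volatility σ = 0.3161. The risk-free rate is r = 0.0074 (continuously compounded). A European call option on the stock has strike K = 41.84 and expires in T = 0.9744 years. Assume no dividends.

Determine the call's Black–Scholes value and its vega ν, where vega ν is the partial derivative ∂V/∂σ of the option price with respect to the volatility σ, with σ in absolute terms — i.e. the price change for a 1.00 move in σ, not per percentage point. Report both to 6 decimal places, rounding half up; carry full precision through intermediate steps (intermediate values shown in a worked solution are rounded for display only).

price = 3.006242
ν = 14.359957

σ√T = 0.3161·√0.9744 = 0.312028
d₁ = (ln(S/K) + (r+σ²/2)T) / (σ√T) = (ln(37.19/41.84) + (0.0074+0.3161²/2)·0.9744) / 0.312028 = (-0.117813 + 0.055891) / 0.312028 = -0.198449
d₂ = d₁ − σ√T = -0.198449 − 0.312028 = -0.510477
e^{−rT} = e^{−0.0074·0.9744} = 0.992815
N(d₁) = 0.421347,  N(d₂) = 0.304859
Call price V = S·N(d₁) − K·e^{−rT}·N(d₂) = 15.669885 − 12.663643 = 3.006242
φ(d₁) = (1/√(2π))·e^{−d₁²/2} = 0.391164
ν = S·φ(d₁)·√T = 14.359957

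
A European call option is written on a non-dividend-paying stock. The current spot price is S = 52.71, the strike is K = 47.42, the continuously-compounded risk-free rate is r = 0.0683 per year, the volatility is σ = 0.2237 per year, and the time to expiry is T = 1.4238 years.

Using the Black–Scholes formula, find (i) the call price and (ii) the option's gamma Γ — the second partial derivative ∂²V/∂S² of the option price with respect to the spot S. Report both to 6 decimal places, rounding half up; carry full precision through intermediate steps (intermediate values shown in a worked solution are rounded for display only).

price = 11.313028
Γ = 0.019014

σ√T = 0.2237·√1.4238 = 0.266926
d₁ = (ln(S/K) + (r+σ²/2)T) / (σ√T) = (ln(52.71/47.42) + (0.0683+0.2237²/2)·1.4238) / 0.266926 = (0.105761 + 0.132870) / 0.266926 = 0.893999
d₂ = d₁ − σ√T = 0.893999 − 0.266926 = 0.627073
e^{−rT} = e^{−0.0683·1.4238} = 0.907333
N(d₁) = 0.814339,  N(d₂) = 0.734694
Call price V = S·N(d₁) − K·e^{−rT}·N(d₂) = 42.923796 − 31.610768 = 11.313028
φ(d₁) = (1/√(2π))·e^{−d₁²/2} = 0.267521
Γ = φ(d₁) / (S·σ·√T) = 0.019014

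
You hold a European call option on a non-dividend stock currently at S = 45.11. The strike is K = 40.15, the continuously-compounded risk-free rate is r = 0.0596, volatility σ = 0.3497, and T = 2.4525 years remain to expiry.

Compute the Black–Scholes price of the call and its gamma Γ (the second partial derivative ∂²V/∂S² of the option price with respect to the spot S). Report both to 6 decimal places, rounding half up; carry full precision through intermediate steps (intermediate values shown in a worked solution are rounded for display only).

σ√T = 0.3497·√2.4525 = 0.547646
d₁ = (ln(S/K) + (r+σ²/2)T) / (σ√T) = (ln(45.11/40.15) + (0.0596+0.3497²/2)·2.4525) / 0.547646 = (0.116482 + 0.296127) / 0.547646 = 0.753422
d₂ = d₁ − σ√T = 0.753422 − 0.547646 = 0.205776
e^{−rT} = e^{−0.0596·2.4525} = 0.864012
N(d₁) = 0.774402,  N(d₂) = 0.581517
Call price V = S·N(d₁) − K·e^{−rT}·N(d₂) = 34.933265 − 20.172862 = 14.760403
φ(d₁) = (1/√(2π))·e^{−d₁²/2} = 0.300364
Γ = φ(d₁) / (S·σ·√T) = 0.012158

price = 14.760403
Γ = 0.012158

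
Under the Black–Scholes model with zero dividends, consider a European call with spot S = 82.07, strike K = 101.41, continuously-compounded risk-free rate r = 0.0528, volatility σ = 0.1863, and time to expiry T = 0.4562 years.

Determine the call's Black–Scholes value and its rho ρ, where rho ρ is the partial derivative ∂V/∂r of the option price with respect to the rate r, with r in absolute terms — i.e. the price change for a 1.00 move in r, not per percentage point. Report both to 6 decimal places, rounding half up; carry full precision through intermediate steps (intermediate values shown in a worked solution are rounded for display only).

price = 0.339429
ρ = 2.718781

σ√T = 0.1863·√0.4562 = 0.125832
d₁ = (ln(S/K) + (r+σ²/2)T) / (σ√T) = (ln(82.07/101.41) + (0.0528+0.1863²/2)·0.4562) / 0.125832 = (-0.211599 + 0.032004) / 0.125832 = -1.427262
d₂ = d₁ − σ√T = -1.427262 − 0.125832 = -1.553094
e^{−rT} = e^{−0.0528·0.4562} = 0.976200
N(d₁) = 0.076752,  N(d₂) = 0.060200
Call price V = S·N(d₁) − K·e^{−rT}·N(d₂) = 6.299053 − 5.959624 = 0.339429
ρ = K·T·e^{−rT}·N(d₂) = 2.718781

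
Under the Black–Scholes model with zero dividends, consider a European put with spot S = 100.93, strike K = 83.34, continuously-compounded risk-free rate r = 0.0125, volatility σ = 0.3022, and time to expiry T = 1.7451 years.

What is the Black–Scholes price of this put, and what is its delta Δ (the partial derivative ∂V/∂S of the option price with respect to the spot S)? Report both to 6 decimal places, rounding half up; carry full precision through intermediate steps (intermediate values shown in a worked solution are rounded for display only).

σ√T = 0.3022·√1.7451 = 0.399213
d₁ = (ln(S/K) + (r+σ²/2)T) / (σ√T) = (ln(100.93/83.34) + (0.0125+0.3022²/2)·1.7451) / 0.399213 = (0.191499 + 0.101499) / 0.399213 = 0.733939
d₂ = d₁ − σ√T = 0.733939 − 0.399213 = 0.334726
e^{−rT} = e^{−0.0125·1.7451} = 0.978422
N(−d₁) = 0.231493,  N(−d₂) = 0.368916
Put price V = K·e^{−rT}·N(−d₂) − S·N(−d₁) = 30.082048 − 23.364594 = 6.717453
Δ = −N(−d₁) = -0.231493

price = 6.717453
Δ = -0.231493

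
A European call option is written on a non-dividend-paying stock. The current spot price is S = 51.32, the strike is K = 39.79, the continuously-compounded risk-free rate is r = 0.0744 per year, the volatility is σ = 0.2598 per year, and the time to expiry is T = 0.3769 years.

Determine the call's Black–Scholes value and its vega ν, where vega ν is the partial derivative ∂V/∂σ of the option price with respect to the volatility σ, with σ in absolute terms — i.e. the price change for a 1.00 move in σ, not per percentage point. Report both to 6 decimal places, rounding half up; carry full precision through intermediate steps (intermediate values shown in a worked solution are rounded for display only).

σ√T = 0.2598·√0.3769 = 0.159497
d₁ = (ln(S/K) + (r+σ²/2)T) / (σ√T) = (ln(51.32/39.79) + (0.0744+0.2598²/2)·0.3769) / 0.159497 = (0.254465 + 0.040761) / 0.159497 = 1.850982
d₂ = d₁ − σ√T = 1.850982 − 0.159497 = 1.691485
e^{−rT} = e^{−0.0744·0.3769} = 0.972348
N(d₁) = 0.967914,  N(d₂) = 0.954628
Call price V = S·N(d₁) − K·e^{−rT}·N(d₂) = 49.673344 − 36.934299 = 12.739044
φ(d₁) = (1/√(2π))·e^{−d₁²/2} = 0.071934
ν = S·φ(d₁)·√T = 2.266387

price = 12.739044
ν = 2.266387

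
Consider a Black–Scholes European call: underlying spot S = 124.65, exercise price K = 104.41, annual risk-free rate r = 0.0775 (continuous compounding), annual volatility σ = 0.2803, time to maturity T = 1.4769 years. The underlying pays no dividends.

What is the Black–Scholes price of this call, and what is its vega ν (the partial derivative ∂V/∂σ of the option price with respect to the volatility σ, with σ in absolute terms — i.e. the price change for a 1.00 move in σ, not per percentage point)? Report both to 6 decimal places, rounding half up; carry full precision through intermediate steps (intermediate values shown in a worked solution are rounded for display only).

price = 35.488853
ν = 35.684374

σ√T = 0.2803·√1.4769 = 0.340642
d₁ = (ln(S/K) + (r+σ²/2)T) / (σ√T) = (ln(124.65/104.41) + (0.0775+0.2803²/2)·1.4769) / 0.340642 = (0.177184 + 0.172478) / 0.340642 = 1.026480
d₂ = d₁ − σ√T = 1.026480 − 0.340642 = 0.685838
e^{−rT} = e^{−0.0775·1.4769} = 0.891848
N(d₁) = 0.847667,  N(d₂) = 0.753592
Call price V = S·N(d₁) − K·e^{−rT}·N(d₂) = 105.661743 − 70.172890 = 35.488853
φ(d₁) = (1/√(2π))·e^{−d₁²/2} = 0.235565
ν = S·φ(d₁)·√T = 35.684374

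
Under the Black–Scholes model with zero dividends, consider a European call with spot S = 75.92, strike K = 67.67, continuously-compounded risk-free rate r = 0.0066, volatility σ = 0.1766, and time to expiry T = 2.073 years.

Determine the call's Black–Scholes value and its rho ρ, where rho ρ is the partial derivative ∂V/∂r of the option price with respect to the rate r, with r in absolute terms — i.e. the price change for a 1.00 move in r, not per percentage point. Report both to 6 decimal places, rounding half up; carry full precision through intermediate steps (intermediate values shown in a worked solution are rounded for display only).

price = 12.700475
ρ = 89.623784

σ√T = 0.1766·√2.073 = 0.254267
d₁ = (ln(S/K) + (r+σ²/2)T) / (σ√T) = (ln(75.92/67.67) + (0.0066+0.1766²/2)·2.073) / 0.254267 = (0.115037 + 0.046008) / 0.254267 = 0.633369
d₂ = d₁ − σ√T = 0.633369 − 0.254267 = 0.379102
e^{−rT} = e^{−0.0066·2.073} = 0.986411
N(d₁) = 0.736754,  N(d₂) = 0.647694
Call price V = S·N(d₁) − K·e^{−rT}·N(d₂) = 55.934332 − 43.233856 = 12.700475
ρ = K·T·e^{−rT}·N(d₂) = 89.623784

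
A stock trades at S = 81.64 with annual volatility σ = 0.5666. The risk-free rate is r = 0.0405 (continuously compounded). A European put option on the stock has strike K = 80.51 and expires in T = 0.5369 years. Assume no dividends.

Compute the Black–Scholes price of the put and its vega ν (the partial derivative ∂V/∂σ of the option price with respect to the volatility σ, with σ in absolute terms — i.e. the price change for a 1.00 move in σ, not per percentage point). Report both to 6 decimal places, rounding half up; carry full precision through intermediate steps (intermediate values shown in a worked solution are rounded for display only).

σ√T = 0.5666·√0.5369 = 0.415167
d₁ = (ln(S/K) + (r+σ²/2)T) / (σ√T) = (ln(81.64/80.51) + (0.0405+0.5666²/2)·0.5369) / 0.415167 = (0.013938 + 0.107926) / 0.415167 = 0.293531
d₂ = d₁ − σ√T = 0.293531 − 0.415167 = -0.121637
e^{−rT} = e^{−0.0405·0.5369} = 0.978490
N(−d₁) = 0.384558,  N(−d₂) = 0.548407
Put price V = K·e^{−rT}·N(−d₂) − S·N(−d₁) = 43.202516 − 31.395337 = 11.807178
φ(d₁) = (1/√(2π))·e^{−d₁²/2} = 0.382121
ν = S·φ(d₁)·√T = 22.858635

price = 11.807178
ν = 22.858635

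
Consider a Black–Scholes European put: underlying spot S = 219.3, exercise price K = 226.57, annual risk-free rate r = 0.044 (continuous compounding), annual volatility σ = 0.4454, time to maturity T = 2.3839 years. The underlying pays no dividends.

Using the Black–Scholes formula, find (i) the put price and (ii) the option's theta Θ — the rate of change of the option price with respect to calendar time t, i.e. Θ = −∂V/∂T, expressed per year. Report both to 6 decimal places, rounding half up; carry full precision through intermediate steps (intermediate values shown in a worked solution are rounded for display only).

σ√T = 0.4454·√2.3839 = 0.687692
d₁ = (ln(S/K) + (r+σ²/2)T) / (σ√T) = (ln(219.3/226.57) + (0.044+0.4454²/2)·2.3839) / 0.687692 = (-0.032613 + 0.341352) / 0.687692 = 0.448949
d₂ = d₁ − σ√T = 0.448949 − 0.687692 = -0.238744
e^{−rT} = e^{−0.044·2.3839} = 0.900422
N(−d₁) = 0.326734,  N(−d₂) = 0.594348
Put price V = K·e^{−rT}·N(−d₂) − S·N(−d₁) = 121.252081 − 71.652825 = 49.599255
φ(d₁) = (1/√(2π))·e^{−d₁²/2} = 0.360697
Θ = −S·φ(d₁)·σ/(2√T) + r·K·e^{−rT}·N(−d₂) = −11.409268 + 5.335092 = -6.074176

price = 49.599255
Θ = -6.074176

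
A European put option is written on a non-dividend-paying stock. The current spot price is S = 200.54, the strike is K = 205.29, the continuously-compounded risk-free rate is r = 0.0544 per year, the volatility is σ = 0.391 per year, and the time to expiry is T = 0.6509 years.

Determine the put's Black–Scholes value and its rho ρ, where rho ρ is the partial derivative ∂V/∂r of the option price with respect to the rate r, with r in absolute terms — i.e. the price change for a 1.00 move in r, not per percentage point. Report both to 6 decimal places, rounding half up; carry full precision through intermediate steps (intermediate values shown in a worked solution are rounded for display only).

price = 23.805247
ρ = -70.631007

σ√T = 0.391·√0.6509 = 0.315452
d₁ = (ln(S/K) + (r+σ²/2)T) / (σ√T) = (ln(200.54/205.29) + (0.0544+0.391²/2)·0.6509) / 0.315452 = (-0.023410 + 0.085164) / 0.315452 = 0.195764
d₂ = d₁ − σ√T = 0.195764 − 0.315452 = -0.119689
e^{−rT} = e^{−0.0544·0.6509} = 0.965211
N(−d₁) = 0.422397,  N(−d₂) = 0.547635
Put price V = K·e^{−rT}·N(−d₂) − S·N(−d₁) = 108.512840 − 84.707592 = 23.805247
ρ = −K·T·e^{−rT}·N(−d₂) = -70.631007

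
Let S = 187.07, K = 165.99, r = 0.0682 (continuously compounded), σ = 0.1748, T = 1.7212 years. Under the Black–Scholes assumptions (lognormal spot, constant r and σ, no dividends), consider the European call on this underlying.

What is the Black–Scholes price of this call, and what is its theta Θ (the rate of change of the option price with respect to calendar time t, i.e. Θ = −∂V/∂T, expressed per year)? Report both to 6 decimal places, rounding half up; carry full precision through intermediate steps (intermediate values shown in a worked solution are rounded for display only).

price = 42.431435
Θ = -10.835798

σ√T = 0.1748·√1.7212 = 0.229328
d₁ = (ln(S/K) + (r+σ²/2)T) / (σ√T) = (ln(187.07/165.99) + (0.0682+0.1748²/2)·1.7212) / 0.229328 = (0.119555 + 0.143682) / 0.229328 = 1.147862
d₂ = d₁ − σ√T = 1.147862 − 0.229328 = 0.918534
e^{−rT} = e^{−0.0682·1.7212} = 0.889242
N(d₁) = 0.874487,  N(d₂) = 0.820830
Call price V = S·N(d₁) − K·e^{−rT}·N(d₂) = 163.590315 − 121.158880 = 42.431435
φ(d₁) = (1/√(2π))·e^{−d₁²/2} = 0.206443
Θ = −S·φ(d₁)·σ/(2√T) − r·K·e^{−rT}·N(d₂) = −2.572763 − 8.263036 = -10.835798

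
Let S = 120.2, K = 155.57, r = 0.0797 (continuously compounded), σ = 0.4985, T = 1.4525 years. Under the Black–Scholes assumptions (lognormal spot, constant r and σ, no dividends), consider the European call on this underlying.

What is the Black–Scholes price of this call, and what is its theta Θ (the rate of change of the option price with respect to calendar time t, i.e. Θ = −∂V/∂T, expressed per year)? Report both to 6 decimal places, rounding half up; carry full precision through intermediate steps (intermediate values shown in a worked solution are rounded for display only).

σ√T = 0.4985·√1.4525 = 0.600791
d₁ = (ln(S/K) + (r+σ²/2)T) / (σ√T) = (ln(120.2/155.57) + (0.0797+0.4985²/2)·1.4525) / 0.600791 = (-0.257939 + 0.296239) / 0.600791 = 0.063750
d₂ = d₁ − σ√T = 0.063750 − 0.600791 = -0.537041
e^{−rT} = e^{−0.0797·1.4525} = 0.890685
N(d₁) = 0.525415,  N(d₂) = 0.295620
Call price V = S·N(d₁) − K·e^{−rT}·N(d₂) = 63.154912 − 40.962208 = 22.192704
φ(d₁) = (1/√(2π))·e^{−d₁²/2} = 0.398132
Θ = −S·φ(d₁)·σ/(2√T) − r·K·e^{−rT}·N(d₂) = −9.897127 − 3.264688 = -13.161815

price = 22.192704
Θ = -13.161815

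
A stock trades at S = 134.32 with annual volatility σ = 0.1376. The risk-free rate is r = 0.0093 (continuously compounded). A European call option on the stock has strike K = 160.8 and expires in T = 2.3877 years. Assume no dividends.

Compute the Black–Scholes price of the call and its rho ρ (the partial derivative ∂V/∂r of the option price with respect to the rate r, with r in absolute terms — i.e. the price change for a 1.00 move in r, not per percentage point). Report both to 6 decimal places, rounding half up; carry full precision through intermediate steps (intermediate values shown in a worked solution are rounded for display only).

price = 4.097580
ρ = 74.417909

σ√T = 0.1376·√2.3877 = 0.212622
d₁ = (ln(S/K) + (r+σ²/2)T) / (σ√T) = (ln(134.32/160.8) + (0.0093+0.1376²/2)·2.3877) / 0.212622 = (-0.179936 + 0.044810) / 0.212622 = -0.635525
d₂ = d₁ − σ√T = -0.635525 − 0.212622 = -0.848147
e^{−rT} = e^{−0.0093·2.3877} = 0.978039
N(d₁) = 0.262543,  N(d₂) = 0.198178
Call price V = S·N(d₁) − K·e^{−rT}·N(d₂) = 35.264774 − 31.167194 = 4.097580
ρ = K·T·e^{−rT}·N(d₂) = 74.417909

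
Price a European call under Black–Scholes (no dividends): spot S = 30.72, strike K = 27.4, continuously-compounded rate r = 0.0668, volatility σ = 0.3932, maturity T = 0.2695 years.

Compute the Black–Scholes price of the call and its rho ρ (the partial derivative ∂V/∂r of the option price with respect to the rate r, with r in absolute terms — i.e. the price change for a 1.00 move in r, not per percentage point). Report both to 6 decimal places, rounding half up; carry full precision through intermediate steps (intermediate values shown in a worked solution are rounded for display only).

price = 4.720404
ρ = 5.132028

σ√T = 0.3932·√0.2695 = 0.204123
d₁ = (ln(S/K) + (r+σ²/2)T) / (σ√T) = (ln(30.72/27.4) + (0.0668+0.3932²/2)·0.2695) / 0.204123 = (0.114371 + 0.038836) / 0.204123 = 0.750559
d₂ = d₁ − σ√T = 0.750559 − 0.204123 = 0.546436
e^{−rT} = e^{−0.0668·0.2695} = 0.982158
N(d₁) = 0.773541,  N(d₂) = 0.707617
Call price V = S·N(d₁) − K·e^{−rT}·N(d₂) = 23.763178 − 19.042774 = 4.720404
ρ = K·T·e^{−rT}·N(d₂) = 5.132028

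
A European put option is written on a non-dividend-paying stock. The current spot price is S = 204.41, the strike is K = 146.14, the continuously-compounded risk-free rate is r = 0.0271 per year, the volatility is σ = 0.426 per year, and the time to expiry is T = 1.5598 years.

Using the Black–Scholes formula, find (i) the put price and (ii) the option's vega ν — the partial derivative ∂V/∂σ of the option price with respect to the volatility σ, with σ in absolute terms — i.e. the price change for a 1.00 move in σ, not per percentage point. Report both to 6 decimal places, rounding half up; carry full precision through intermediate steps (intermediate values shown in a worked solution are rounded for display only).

σ√T = 0.426·√1.5598 = 0.532040
d₁ = (ln(S/K) + (r+σ²/2)T) / (σ√T) = (ln(204.41/146.14) + (0.0271+0.426²/2)·1.5598) / 0.532040 = (0.335563 + 0.183804) / 0.532040 = 0.976180
d₂ = d₁ − σ√T = 0.976180 − 0.532040 = 0.444140
e^{−rT} = e^{−0.0271·1.5598} = 0.958610
N(−d₁) = 0.164488,  N(−d₂) = 0.328471
Put price V = K·e^{−rT}·N(−d₂) − S·N(−d₁) = 46.015887 − 33.622928 = 12.392959
φ(d₁) = (1/√(2π))·e^{−d₁²/2} = 0.247733
ν = S·φ(d₁)·√T = 63.244271

price = 12.392959
ν = 63.244271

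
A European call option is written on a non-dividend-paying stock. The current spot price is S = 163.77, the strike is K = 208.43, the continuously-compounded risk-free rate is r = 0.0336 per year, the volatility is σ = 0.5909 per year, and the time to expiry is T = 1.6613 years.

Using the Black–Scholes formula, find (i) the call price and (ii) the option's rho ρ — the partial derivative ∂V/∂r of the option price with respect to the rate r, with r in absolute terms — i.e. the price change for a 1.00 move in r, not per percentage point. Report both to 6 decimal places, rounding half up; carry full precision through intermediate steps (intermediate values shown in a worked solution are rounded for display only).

σ√T = 0.5909·√1.6613 = 0.761619
d₁ = (ln(S/K) + (r+σ²/2)T) / (σ√T) = (ln(163.77/208.43) + (0.0336+0.5909²/2)·1.6613) / 0.761619 = (-0.241140 + 0.345852) / 0.761619 = 0.137485
d₂ = d₁ − σ√T = 0.137485 − 0.761619 = -0.624134
e^{−rT} = e^{−0.0336·1.6613} = 0.945710
N(d₁) = 0.554676,  N(d₂) = 0.266270
Call price V = S·N(d₁) − K·e^{−rT}·N(d₂) = 90.839357 − 52.485568 = 38.353788
ρ = K·T·e^{−rT}·N(d₂) = 87.194274

price = 38.353788
ρ = 87.194274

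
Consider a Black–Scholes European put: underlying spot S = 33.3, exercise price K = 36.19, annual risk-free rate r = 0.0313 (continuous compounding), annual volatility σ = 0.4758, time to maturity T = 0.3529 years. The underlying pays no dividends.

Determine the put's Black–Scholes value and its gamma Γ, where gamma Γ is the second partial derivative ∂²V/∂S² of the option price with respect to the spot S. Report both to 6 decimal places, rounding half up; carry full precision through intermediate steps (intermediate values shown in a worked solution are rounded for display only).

price = 5.253785
Γ = 0.042111

σ√T = 0.4758·√0.3529 = 0.282651
d₁ = (ln(S/K) + (r+σ²/2)T) / (σ√T) = (ln(33.3/36.19) + (0.0313+0.4758²/2)·0.3529) / 0.282651 = (-0.083225 + 0.050992) / 0.282651 = -0.114041
d₂ = d₁ − σ√T = -0.114041 − 0.282651 = -0.396692
e^{−rT} = e^{−0.0313·0.3529} = 0.989015
N(−d₁) = 0.545398,  N(−d₂) = 0.654203
Put price V = K·e^{−rT}·N(−d₂) − S·N(−d₁) = 23.415524 − 18.161738 = 5.253785
φ(d₁) = (1/√(2π))·e^{−d₁²/2} = 0.396356
Γ = φ(d₁) / (S·σ·√T) = 0.042111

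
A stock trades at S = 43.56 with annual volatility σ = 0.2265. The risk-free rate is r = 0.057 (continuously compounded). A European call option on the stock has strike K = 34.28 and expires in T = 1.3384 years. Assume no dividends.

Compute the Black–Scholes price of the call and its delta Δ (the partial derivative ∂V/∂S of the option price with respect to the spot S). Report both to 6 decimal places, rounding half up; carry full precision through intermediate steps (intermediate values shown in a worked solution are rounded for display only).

price = 12.335548
Δ = 0.909298

σ√T = 0.2265·√1.3384 = 0.262036
d₁ = (ln(S/K) + (r+σ²/2)T) / (σ√T) = (ln(43.56/34.28) + (0.057+0.2265²/2)·1.3384) / 0.262036 = (0.239577 + 0.110620) / 0.262036 = 1.336447
d₂ = d₁ − σ√T = 1.336447 − 0.262036 = 1.074411
e^{−rT} = e^{−0.057·1.3384} = 0.926549
N(d₁) = 0.909298,  N(d₂) = 0.858681
Call price V = S·N(d₁) − K·e^{−rT}·N(d₂) = 39.609040 − 27.273492 = 12.335548
Δ = N(d₁) = 0.909298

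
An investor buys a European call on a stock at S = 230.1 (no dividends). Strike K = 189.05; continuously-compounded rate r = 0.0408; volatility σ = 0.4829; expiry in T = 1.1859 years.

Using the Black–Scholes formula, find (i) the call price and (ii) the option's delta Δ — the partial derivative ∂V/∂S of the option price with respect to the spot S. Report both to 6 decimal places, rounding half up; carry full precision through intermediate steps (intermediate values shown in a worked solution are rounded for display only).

price = 71.929737
Δ = 0.766881

σ√T = 0.4829·√1.1859 = 0.525873
d₁ = (ln(S/K) + (r+σ²/2)T) / (σ√T) = (ln(230.1/189.05) + (0.0408+0.4829²/2)·1.1859) / 0.525873 = (0.196502 + 0.186656) / 0.525873 = 0.728614
d₂ = d₁ − σ√T = 0.728614 − 0.525873 = 0.202740
e^{−rT} = e^{−0.0408·1.1859} = 0.952767
N(d₁) = 0.766881,  N(d₂) = 0.580331
Call price V = S·N(d₁) − K·e^{−rT}·N(d₂) = 176.459323 − 104.529586 = 71.929737
Δ = N(d₁) = 0.766881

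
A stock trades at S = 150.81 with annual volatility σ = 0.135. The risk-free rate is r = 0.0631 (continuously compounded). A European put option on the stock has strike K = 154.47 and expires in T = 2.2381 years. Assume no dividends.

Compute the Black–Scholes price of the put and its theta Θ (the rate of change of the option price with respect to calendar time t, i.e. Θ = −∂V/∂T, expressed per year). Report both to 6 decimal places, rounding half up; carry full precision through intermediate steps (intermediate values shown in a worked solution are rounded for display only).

price = 4.986620
Θ = 0.520477

σ√T = 0.135·√2.2381 = 0.201964
d₁ = (ln(S/K) + (r+σ²/2)T) / (σ√T) = (ln(150.81/154.47) + (0.0631+0.135²/2)·2.2381) / 0.201964 = (-0.023979 + 0.161619) / 0.201964 = 0.681507
d₂ = d₁ − σ√T = 0.681507 − 0.201964 = 0.479543
e^{−rT} = e^{−0.0631·2.2381} = 0.868295
N(−d₁) = 0.247775,  N(−d₂) = 0.315776
Put price V = K·e^{−rT}·N(−d₂) − S·N(−d₁) = 42.353642 − 37.367022 = 4.986620
φ(d₁) = (1/√(2π))·e^{−d₁²/2} = 0.316268
Θ = −S·φ(d₁)·σ/(2√T) + r·K·e^{−rT}·N(−d₂) = −2.152038 + 2.672515 = 0.520477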